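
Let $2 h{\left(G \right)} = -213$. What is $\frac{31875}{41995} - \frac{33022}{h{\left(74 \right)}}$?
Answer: $\frac{556061431}{1788987} \approx 310.82$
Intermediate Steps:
$h{\left(G \right)} = - \frac{213}{2}$ ($h{\left(G \right)} = \frac{1}{2} \left(-213\right) = - \frac{213}{2}$)
$\frac{31875}{41995} - \frac{33022}{h{\left(74 \right)}} = \frac{31875}{41995} - \frac{33022}{- \frac{213}{2}} = 31875 \cdot \frac{1}{41995} - - \frac{66044}{213} = \frac{6375}{8399} + \frac{66044}{213} = \frac{556061431}{1788987}$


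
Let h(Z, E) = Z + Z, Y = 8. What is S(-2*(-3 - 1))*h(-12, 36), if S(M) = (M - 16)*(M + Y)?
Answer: 3072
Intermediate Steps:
h(Z, E) = 2*Z
S(M) = (-16 + M)*(8 + M) (S(M) = (M - 16)*(M + 8) = (-16 + M)*(8 + M))
S(-2*(-3 - 1))*h(-12, 36) = (-128 + (-2*(-3 - 1))² - (-16)*(-3 - 1))*(2*(-12)) = (-128 + (-2*(-4))² - (-16)*(-4))*(-24) = (-128 + 8² - 8*8)*(-24) = (-128 + 64 - 64)*(-24) = -128*(-24) = 3072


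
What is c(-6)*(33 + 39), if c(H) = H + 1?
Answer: -360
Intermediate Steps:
c(H) = 1 + H
c(-6)*(33 + 39) = (1 - 6)*(33 + 39) = -5*72 = -360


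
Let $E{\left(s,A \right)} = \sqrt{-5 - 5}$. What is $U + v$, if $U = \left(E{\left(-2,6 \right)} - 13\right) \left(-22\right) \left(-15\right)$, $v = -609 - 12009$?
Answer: $-16908 + 330 i \sqrt{10} \approx -16908.0 + 1043.6 i$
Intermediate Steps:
$v = -12618$
$E{\left(s,A \right)} = i \sqrt{10}$ ($E{\left(s,A \right)} = \sqrt{-10} = i \sqrt{10}$)
$U = -4290 + 330 i \sqrt{10}$ ($U = \left(i \sqrt{10} - 13\right) \left(-22\right) \left(-15\right) = \left(-13 + i \sqrt{10}\right) \left(-22\right) \left(-15\right) = \left(286 - 22 i \sqrt{10}\right) \left(-15\right) = -4290 + 330 i \sqrt{10} \approx -4290.0 + 1043.6 i$)
$U + v = \left(-4290 + 330 i \sqrt{10}\right) - 12618 = -16908 + 330 i \sqrt{10}$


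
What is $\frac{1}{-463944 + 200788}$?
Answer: $- \frac{1}{263156} \approx -3.8 \cdot 10^{-6}$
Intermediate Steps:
$\frac{1}{-463944 + 200788} = \frac{1}{-263156} = - \frac{1}{263156}$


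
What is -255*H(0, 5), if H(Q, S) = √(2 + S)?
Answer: -255*√7 ≈ -674.67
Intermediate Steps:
-255*H(0, 5) = -255*√(2 + 5) = -255*√7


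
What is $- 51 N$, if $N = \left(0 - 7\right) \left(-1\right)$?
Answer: $-357$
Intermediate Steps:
$N = 7$ ($N = \left(-7\right) \left(-1\right) = 7$)
$- 51 N = \left(-51\right) 7 = -357$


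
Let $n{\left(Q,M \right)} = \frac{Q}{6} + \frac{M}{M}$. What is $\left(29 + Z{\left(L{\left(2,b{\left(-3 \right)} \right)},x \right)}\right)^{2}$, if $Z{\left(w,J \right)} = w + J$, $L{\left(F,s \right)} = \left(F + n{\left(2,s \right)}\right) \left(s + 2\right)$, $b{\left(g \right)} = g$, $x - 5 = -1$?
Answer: $\frac{7921}{9} \approx 880.11$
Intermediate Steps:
$x = 4$ ($x = 5 - 1 = 4$)
$n{\left(Q,M \right)} = 1 + \frac{Q}{6}$ ($n{\left(Q,M \right)} = Q \frac{1}{6} + 1 = \frac{Q}{6} + 1 = 1 + \frac{Q}{6}$)
$L{\left(F,s \right)} = \left(2 + s\right) \left(\frac{4}{3} + F\right)$ ($L{\left(F,s \right)} = \left(F + \left(1 + \frac{1}{6} \cdot 2\right)\right) \left(s + 2\right) = \left(F + \left(1 + \frac{1}{3}\right)\right) \left(2 + s\right) = \left(F + \frac{4}{3}\right) \left(2 + s\right) = \left(\frac{4}{3} + F\right) \left(2 + s\right) = \left(2 + s\right) \left(\frac{4}{3} + F\right)$)
$Z{\left(w,J \right)} = J + w$
$\left(29 + Z{\left(L{\left(2,b{\left(-3 \right)} \right)},x \right)}\right)^{2} = \left(29 + \left(4 + \left(\frac{8}{3} + 2 \cdot 2 + \frac{4}{3} \left(-3\right) + 2 \left(-3\right)\right)\right)\right)^{2} = \left(29 + \left(4 + \left(\frac{8}{3} + 4 - 4 - 6\right)\right)\right)^{2} = \left(29 + \left(4 - \frac{10}{3}\right)\right)^{2} = \left(29 + \frac{2}{3}\right)^{2} = \left(\frac{89}{3}\right)^{2} = \frac{7921}{9}$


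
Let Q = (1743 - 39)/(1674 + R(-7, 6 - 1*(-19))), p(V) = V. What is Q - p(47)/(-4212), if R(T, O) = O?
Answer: 7257101/7156188 ≈ 1.0141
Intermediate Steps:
Q = 1704/1699 (Q = (1743 - 39)/(1674 + (6 - 1*(-19))) = 1704/(1674 + (6 + 19)) = 1704/(1674 + 25) = 1704/1699 ≈ 1.0029)
Q - p(47)/(-4212) = 1704/1699 - 47/(-4212) = 1704/1699 - 47*(-1)/4212 = 1704/1699 - 1*(-47/4212) = 1704/1699 + 47/4212 = 7257101/7156188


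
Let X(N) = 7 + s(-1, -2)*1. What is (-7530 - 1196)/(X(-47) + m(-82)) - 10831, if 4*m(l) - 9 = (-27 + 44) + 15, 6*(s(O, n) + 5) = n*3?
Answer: -522299/45 ≈ -11607.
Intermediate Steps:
s(O, n) = -5 + n/2 (s(O, n) = -5 + (n*3)/6 = -5 + (3*n)/6 = -5 + n/2)
X(N) = 1 (X(N) = 7 + (-5 + (1/2)*(-2))*1 = 7 + (-5 - 1)*1 = 7 - 6*1 = 7 - 6 = 1)
m(l) = 41/4 (m(l) = 9/4 + ((-27 + 44) + 15)/4 = 9/4 + (17 + 15)/4 = 9/4 + (1/4)*32 = 9/4 + 8 = 41/4)
(-7530 - 1196)/(X(-47) + m(-82)) - 10831 = (-7530 - 1196)/(1 + 41/4) - 10831 = -8726/45/4 - 10831 = -8726*4/45 - 10831 = -34904/45 - 10831 = -522299/45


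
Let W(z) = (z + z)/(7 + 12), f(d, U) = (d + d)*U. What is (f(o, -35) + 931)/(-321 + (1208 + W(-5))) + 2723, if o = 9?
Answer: 45869208/16843 ≈ 2723.3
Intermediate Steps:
f(d, U) = 2*U*d (f(d, U) = (2*d)*U = 2*U*d)
W(z) = 2*z/19 (W(z) = (2*z)/19 = (2*z)*(1/19) = 2*z/19)
(f(o, -35) + 931)/(-321 + (1208 + W(-5))) + 2723 = (2*(-35)*9 + 931)/(-321 + (1208 + (2/19)*(-5))) + 2723 = (-630 + 931)/(-321 + (1208 - 10/19)) + 2723 = 301/(-321 + 22942/19) + 2723 = 301/(16843/19) + 2723 = 301*(19/16843) + 2723 = 5719/16843 + 2723 = 45869208/16843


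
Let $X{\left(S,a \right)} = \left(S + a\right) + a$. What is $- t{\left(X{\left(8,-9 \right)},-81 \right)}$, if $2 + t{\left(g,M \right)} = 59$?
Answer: $-57$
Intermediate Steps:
$X{\left(S,a \right)} = S + 2 a$
$t{\left(g,M \right)} = 57$ ($t{\left(g,M \right)} = -2 + 59 = 57$)
$- t{\left(X{\left(8,-9 \right)},-81 \right)} = \left(-1\right) 57 = -57$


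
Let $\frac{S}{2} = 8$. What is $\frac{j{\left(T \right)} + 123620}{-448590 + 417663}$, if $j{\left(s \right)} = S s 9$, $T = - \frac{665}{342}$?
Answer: $- \frac{123340}{30927} \approx -3.9881$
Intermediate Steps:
$S = 16$ ($S = 2 \cdot 8 = 16$)
$T = - \frac{35}{18}$ ($T = \left(-665\right) \frac{1}{342} = - \frac{35}{18} \approx -1.9444$)
$j{\left(s \right)} = 144 s$ ($j{\left(s \right)} = 16 s 9 = 144 s$)
$\frac{j{\left(T \right)} + 123620}{-448590 + 417663} = \frac{144 \left(- \frac{35}{18}\right) + 123620}{-448590 + 417663} = \frac{-280 + 123620}{-30927} = 123340 \left(- \frac{1}{30927}\right) = - \frac{123340}{30927}$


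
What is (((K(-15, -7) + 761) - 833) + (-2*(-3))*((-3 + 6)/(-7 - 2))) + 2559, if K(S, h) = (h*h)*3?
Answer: 2632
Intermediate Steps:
K(S, h) = 3*h**2 (K(S, h) = h**2*3 = 3*h**2)
(((K(-15, -7) + 761) - 833) + (-2*(-3))*((-3 + 6)/(-7 - 2))) + 2559 = (((3*(-7)**2 + 761) - 833) + (-2*(-3))*((-3 + 6)/(-7 - 2))) + 2559 = (((3*49 + 761) - 833) + 6*(3/(-9))) + 2559 = (((147 + 761) - 833) + 6*(3*(-1/9))) + 2559 = ((908 - 833) + 6*(-1/3)) + 2559 = (75 - 2) + 2559 = 73 + 2559 = 2632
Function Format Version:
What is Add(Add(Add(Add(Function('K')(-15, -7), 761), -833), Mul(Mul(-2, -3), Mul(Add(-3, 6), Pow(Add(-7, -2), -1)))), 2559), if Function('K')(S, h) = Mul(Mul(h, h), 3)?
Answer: 2632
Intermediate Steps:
Function('K')(S, h) = Mul(3, Pow(h, 2)) (Function('K')(S, h) = Mul(Pow(h, 2), 3) = Mul(3, Pow(h, 2)))
Add(Add(Add(Add(Function('K')(-15, -7), 761), -833), Mul(Mul(-2, -3), Mul(Add(-3, 6), Pow(Add(-7, -2), -1)))), 2559) = Add(Add(Add(Add(Mul(3, Pow(-7, 2)), 761), -833), Mul(Mul(-2, -3), Mul(Add(-3, 6), Pow(Add(-7, -2), -1)))), 2559) = Add(Add(Add(Add(Mul(3, 49), 761), -833), Mul(6, Mul(3, Pow(-9, -1)))), 2559) = Add(Add(Add(Add(147, 761), -833), Mul(6, Mul(3, Rational(-1, 9)))), 2559) = Add(Add(Add(908, -833), Mul(6, Rational(-1, 3))), 2559) = Add(Add(75, -2), 2559) = Add(73, 2559) = 2632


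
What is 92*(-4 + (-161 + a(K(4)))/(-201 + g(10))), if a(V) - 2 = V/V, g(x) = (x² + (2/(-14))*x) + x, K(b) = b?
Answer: -136344/647 ≈ -210.73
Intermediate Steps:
g(x) = x² + 6*x/7 (g(x) = (x² + (2*(-1/14))*x) + x = (x² - x/7) + x = x² + 6*x/7)
a(V) = 3 (a(V) = 2 + V/V = 2 + 1 = 3)
92*(-4 + (-161 + a(K(4)))/(-201 + g(10))) = 92*(-4 + (-161 + 3)/(-201 + (⅐)*10*(6 + 7*10))) = 92*(-4 - 158/(-201 + (⅐)*10*(6 + 70))) = 92*(-4 - 158/(-201 + (⅐)*10*76)) = 92*(-4 - 158/(-201 + 760/7)) = 92*(-4 - 158/(-647/7)) = 92*(-4 - 158*(-7/647)) = 92*(-4 + 1106/647) = 92*(-1482/647) = -136344/647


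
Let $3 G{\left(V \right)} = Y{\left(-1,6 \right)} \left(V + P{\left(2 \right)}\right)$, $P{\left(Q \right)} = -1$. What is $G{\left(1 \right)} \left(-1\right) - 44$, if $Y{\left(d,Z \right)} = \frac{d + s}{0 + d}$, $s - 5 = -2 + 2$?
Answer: $-44$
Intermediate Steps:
$s = 5$ ($s = 5 + \left(-2 + 2\right) = 5 + 0 = 5$)
$Y{\left(d,Z \right)} = \frac{5 + d}{d}$ ($Y{\left(d,Z \right)} = \frac{d + 5}{0 + d} = \frac{5 + d}{d}$)
$G{\left(V \right)} = \frac{4}{3} - \frac{4 V}{3}$ ($G{\left(V \right)} = \frac{\frac{5 - 1}{-1} \left(V - 1\right)}{3} = \frac{\left(-1\right) 4 \left(-1 + V\right)}{3} = \frac{\left(-4\right) \left(-1 + V\right)}{3} = \frac{4 - 4 V}{3} = \frac{4}{3} - \frac{4 V}{3}$)
$G{\left(1 \right)} \left(-1\right) - 44 = \left(\frac{4}{3} - \frac{4}{3}\right) \left(-1\right) - 44 = 0 \left(-1\right) - 44 = 0 - 44 = -44$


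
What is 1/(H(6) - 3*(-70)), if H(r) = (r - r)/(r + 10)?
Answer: 1/210 ≈ 0.0047619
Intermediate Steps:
H(r) = 0 (H(r) = 0/(10 + r) = 0)
1/(H(6) - 3*(-70)) = 1/(0 - 3*(-70)) = 1/(0 + 210) = 1/210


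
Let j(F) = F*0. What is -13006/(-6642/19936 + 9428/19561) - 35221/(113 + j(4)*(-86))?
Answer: -287585746086827/3278833199 ≈ -87710.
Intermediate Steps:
j(F) = 0
-13006/(-6642/19936 + 9428/19561) - 35221/(113 + j(4)*(-86)) = -13006/(-6642/19936 + 9428/19561) - 35221/(113 + 0*(-86)) = -13006/(-6642*1/19936 + 9428*(1/19561)) - 35221/(113 + 0) = -13006/(-3321/9968 + 9428/19561) - 35221/113 = -13006/29016223/194984048 - 35221*1/113 = -13006*194984048/29016223 - 35221/113 = -2535962528288/29016223 - 35221/113 = -287585746086827/3278833199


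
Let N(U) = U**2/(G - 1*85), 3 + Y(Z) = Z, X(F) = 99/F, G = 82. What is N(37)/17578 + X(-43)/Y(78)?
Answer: -3211897/56689050 ≈ -0.056658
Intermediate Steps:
Y(Z) = -3 + Z
N(U) = -U**2/3 (N(U) = U**2/(82 - 1*85) = U**2/(82 - 85) = U**2/(-3) = -U**2/3)
N(37)/17578 + X(-43)/Y(78) = -1/3*37**2/17578 + (99/(-43))/(-3 + 78) = -1/3*1369*(1/17578) + (99*(-1/43))/75 = -1369/3*1/17578 - 99/43*1/75 = -1369/52734 - 33/1075 = -3211897/56689050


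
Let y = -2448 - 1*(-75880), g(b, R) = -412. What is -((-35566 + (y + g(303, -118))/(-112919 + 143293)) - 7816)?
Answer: 658805924/15187 ≈ 43380.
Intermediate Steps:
y = 73432 (y = -2448 + 75880 = 73432)
-((-35566 + (y + g(303, -118))/(-112919 + 143293)) - 7816) = -((-35566 + (73432 - 412)/(-112919 + 143293)) - 7816) = -((-35566 + 73020/30374) - 7816) = -((-35566 + 73020*(1/30374)) - 7816) = -((-35566 + 36510/15187) - 7816) = -(-540104332/15187 - 7816) = -1*(-658805924/15187) = 658805924/15187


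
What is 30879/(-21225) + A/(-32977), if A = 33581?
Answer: -577017836/233312275 ≈ -2.4732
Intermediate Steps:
30879/(-21225) + A/(-32977) = 30879/(-21225) + 33581/(-32977) = 30879*(-1/21225) + 33581*(-1/32977) = -10293/7075 - 33581/32977 = -577017836/233312275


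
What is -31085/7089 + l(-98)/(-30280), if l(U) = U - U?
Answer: -31085/7089 ≈ -4.3850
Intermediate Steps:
l(U) = 0
-31085/7089 + l(-98)/(-30280) = -31085/7089 + 0/(-30280) = -31085*1/7089 + 0*(-1/30280) = -31085/7089 + 0 = -31085/7089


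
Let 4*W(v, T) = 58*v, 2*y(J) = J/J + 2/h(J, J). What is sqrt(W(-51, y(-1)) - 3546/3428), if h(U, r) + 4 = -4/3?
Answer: 19*I*sqrt(1506606)/857 ≈ 27.213*I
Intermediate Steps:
h(U, r) = -16/3 (h(U, r) = -4 - 4/3 = -16/3)
y(J) = 5/16 (y(J) = (J/J + 2/(-16/3))/2 = (1 + 2*(-3/16))/2 = (1 - 3/8)/2 = (1/2)*(5/8) = 5/16)
W(v, T) = 29*v/2 (W(v, T) = (58*v)/4 = 29*v/2)
sqrt(W(-51, y(-1)) - 3546/3428) = sqrt((29/2)*(-51) - 3546/3428) = sqrt(-1479/2 - 3546*1/3428) = sqrt(-1479/2 - 1773/1714) = sqrt(-634638/857) = 19*I*sqrt(1506606)/857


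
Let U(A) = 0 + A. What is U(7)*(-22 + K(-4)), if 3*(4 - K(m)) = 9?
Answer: -147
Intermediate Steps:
U(A) = A
K(m) = 1 (K(m) = 4 - ⅓*9 = 4 - 3 = 1)
U(7)*(-22 + K(-4)) = 7*(-22 + 1) = 7*(-21) = -147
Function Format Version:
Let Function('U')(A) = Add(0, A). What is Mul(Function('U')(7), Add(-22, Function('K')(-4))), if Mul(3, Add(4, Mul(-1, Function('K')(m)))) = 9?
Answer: -147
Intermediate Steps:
Function('U')(A) = A
Function('K')(m) = 1 (Function('K')(m) = Add(4, Mul(Rational(-1, 3), 9)) = Add(4, -3) = 1)
Mul(Function('U')(7), Add(-22, Function('K')(-4))) = Mul(7, Add(-22, 1)) = Mul(7, -21) = -147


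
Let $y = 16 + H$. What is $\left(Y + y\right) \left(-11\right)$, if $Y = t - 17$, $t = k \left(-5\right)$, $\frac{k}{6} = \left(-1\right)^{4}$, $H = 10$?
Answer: $231$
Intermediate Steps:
$k = 6$ ($k = 6 \left(-1\right)^{4} = 6 \cdot 1 = 6$)
$t = -30$ ($t = 6 \left(-5\right) = -30$)
$y = 26$ ($y = 16 + 10 = 26$)
$Y = -47$ ($Y = -30 - 17 = -47$)
$\left(Y + y\right) \left(-11\right) = \left(-47 + 26\right) \left(-11\right) = \left(-21\right) \left(-11\right) = 231$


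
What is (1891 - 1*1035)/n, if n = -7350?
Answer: -428/3675 ≈ -0.11646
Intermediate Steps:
(1891 - 1*1035)/n = (1891 - 1*1035)/(-7350) = (1891 - 1035)*(-1/7350) = 856*(-1/7350) = -428/3675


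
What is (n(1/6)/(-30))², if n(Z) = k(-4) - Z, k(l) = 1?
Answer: 1/1296 ≈ 0.00077160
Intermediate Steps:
n(Z) = 1 - Z
(n(1/6)/(-30))² = ((1 - 1/6)/(-30))² = ((1 - 1*⅙)*(-1/30))² = ((1 - ⅙)*(-1/30))² = ((⅚)*(-1/30))² = (-1/36)² = 1/1296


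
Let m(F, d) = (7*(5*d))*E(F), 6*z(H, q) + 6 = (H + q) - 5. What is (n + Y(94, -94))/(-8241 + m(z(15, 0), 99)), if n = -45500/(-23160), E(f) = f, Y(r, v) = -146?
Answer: 166793/6868098 ≈ 0.024285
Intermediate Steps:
z(H, q) = -11/6 + H/6 + q/6 (z(H, q) = -1 + ((H + q) - 5)/6 = -1 + (-5 + H + q)/6 = -1 + (-⅚ + H/6 + q/6) = -11/6 + H/6 + q/6)
m(F, d) = 35*F*d (m(F, d) = (7*(5*d))*F = (35*d)*F = 35*F*d)
n = 2275/1158 (n = -45500*(-1/23160) = 2275/1158 ≈ 1.9646)
(n + Y(94, -94))/(-8241 + m(z(15, 0), 99)) = (2275/1158 - 146)/(-8241 + 35*(-11/6 + (⅙)*15 + (⅙)*0)*99) = -166793/(1158*(-8241 + 35*(-11/6 + 5/2 + 0)*99)) = -166793/(1158*(-8241 + 35*(⅔)*99)) = -166793/(1158*(-8241 + 2310)) = -166793/1158/(-5931) = -166793/1158*(-1/5931) = 166793/6868098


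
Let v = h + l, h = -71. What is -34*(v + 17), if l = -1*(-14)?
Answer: 1360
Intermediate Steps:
l = 14
v = -57 (v = -71 + 14 = -57)
-34*(v + 17) = -34*(-57 + 17) = -34*(-40) = 1360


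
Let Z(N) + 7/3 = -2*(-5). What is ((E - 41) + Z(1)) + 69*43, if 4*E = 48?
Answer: 8837/3 ≈ 2945.7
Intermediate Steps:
Z(N) = 23/3 (Z(N) = -7/3 - 2*(-5) = -7/3 + 10 = 23/3)
E = 12 (E = (1/4)*48 = 12)
((E - 41) + Z(1)) + 69*43 = ((12 - 41) + 23/3) + 69*43 = (-29 + 23/3) + 2967 = -64/3 + 2967 = 8837/3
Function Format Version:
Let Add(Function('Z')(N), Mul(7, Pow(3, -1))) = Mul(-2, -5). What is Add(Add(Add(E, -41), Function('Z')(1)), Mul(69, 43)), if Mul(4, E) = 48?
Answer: Rational(8837, 3) ≈ 2945.7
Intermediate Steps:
Function('Z')(N) = Rational(23, 3) (Function('Z')(N) = Add(Rational(-7, 3), Mul(-2, -5)) = Add(Rational(-7, 3), 10) = Rational(23, 3))
E = 12 (E = Mul(Rational(1, 4), 48) = 12)
Add(Add(Add(E, -41), Function('Z')(1)), Mul(69, 43)) = Add(Add(Add(12, -41), Rational(23, 3)), Mul(69, 43)) = Add(Add(-29, Rational(23, 3)), 2967) = Add(Rational(-64, 3), 2967) = Rational(8837, 3)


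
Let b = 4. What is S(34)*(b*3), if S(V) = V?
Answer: 408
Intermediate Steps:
S(34)*(b*3) = 34*(4*3) = 34*12 = 408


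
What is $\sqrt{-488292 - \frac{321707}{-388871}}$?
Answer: $\frac{5 i \sqrt{2953588431737615}}{388871} \approx 698.78 i$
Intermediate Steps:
$\sqrt{-488292 - \frac{321707}{-388871}} = \sqrt{-488292 - - \frac{321707}{388871}} = \sqrt{-488292 + \frac{321707}{388871}} = \sqrt{- \frac{189882276625}{388871}} = \frac{5 i \sqrt{2953588431737615}}{388871}$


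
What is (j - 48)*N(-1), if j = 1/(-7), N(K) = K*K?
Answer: -337/7 ≈ -48.143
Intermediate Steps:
N(K) = K²
j = -⅐ ≈ -0.14286
(j - 48)*N(-1) = (-⅐ - 48)*(-1)² = -337/7*1 = -337/7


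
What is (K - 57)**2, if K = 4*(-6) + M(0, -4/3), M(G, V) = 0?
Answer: 6561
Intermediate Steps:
K = -24 (K = 4*(-6) + 0 = -24 + 0 = -24)
(K - 57)**2 = (-24 - 57)**2 = (-81)**2 = 6561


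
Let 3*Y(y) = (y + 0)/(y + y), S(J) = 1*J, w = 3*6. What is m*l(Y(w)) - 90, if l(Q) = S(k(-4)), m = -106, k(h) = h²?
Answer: -1786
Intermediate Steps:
w = 18
S(J) = J
Y(y) = ⅙ (Y(y) = ((y + 0)/(y + y))/3 = (y/((2*y)))/3 = (y*(1/(2*y)))/3 = (⅓)*(½) = ⅙)
l(Q) = 16 (l(Q) = (-4)² = 16)
m*l(Y(w)) - 90 = -106*16 - 90 = -1696 - 90 = -1786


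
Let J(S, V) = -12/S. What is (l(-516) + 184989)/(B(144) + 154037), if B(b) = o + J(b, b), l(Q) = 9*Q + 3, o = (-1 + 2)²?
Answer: 309168/264065 ≈ 1.1708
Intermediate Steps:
o = 1 (o = 1² = 1)
l(Q) = 3 + 9*Q
B(b) = 1 - 12/b
(l(-516) + 184989)/(B(144) + 154037) = ((3 + 9*(-516)) + 184989)/((-12 + 144)/144 + 154037) = ((3 - 4644) + 184989)/((1/144)*132 + 154037) = (-4641 + 184989)/(11/12 + 154037) = 180348/(1848455/12) = 180348*(12/1848455) = 309168/264065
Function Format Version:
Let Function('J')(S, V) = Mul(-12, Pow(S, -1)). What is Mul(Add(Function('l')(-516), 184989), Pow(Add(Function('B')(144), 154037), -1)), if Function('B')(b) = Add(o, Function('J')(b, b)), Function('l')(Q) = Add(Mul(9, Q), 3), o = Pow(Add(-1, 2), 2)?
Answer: Rational(309168, 264065) ≈ 1.1708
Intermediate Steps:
o = 1 (o = Pow(1, 2) = 1)
Function('l')(Q) = Add(3, Mul(9, Q))
Function('B')(b) = Add(1, Mul(-12, Pow(b, -1)))
Mul(Add(Function('l')(-516), 184989), Pow(Add(Function('B')(144), 154037), -1)) = Mul(Add(Add(3, Mul(9, -516)), 184989), Pow(Add(Mul(Pow(144, -1), Add(-12, 144)), 154037), -1)) = Mul(Add(Add(3, -4644), 184989), Pow(Add(Mul(Rational(1, 144), 132), 154037), -1)) = Mul(Add(-4641, 184989), Pow(Add(Rational(11, 12), 154037), -1)) = Mul(180348, Pow(Rational(1848455, 12), -1)) = Mul(180348, Rational(12, 1848455)) = Rational(309168, 264065)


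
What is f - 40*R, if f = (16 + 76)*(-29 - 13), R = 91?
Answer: -7504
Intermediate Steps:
f = -3864 (f = 92*(-42) = -3864)
f - 40*R = -3864 - 40*91 = -3864 - 1*3640 = -3864 - 3640 = -7504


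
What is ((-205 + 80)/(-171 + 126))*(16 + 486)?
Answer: 12550/9 ≈ 1394.4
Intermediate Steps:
((-205 + 80)/(-171 + 126))*(16 + 486) = -125/(-45)*502 = -125*(-1/45)*502 = (25/9)*502 = 12550/9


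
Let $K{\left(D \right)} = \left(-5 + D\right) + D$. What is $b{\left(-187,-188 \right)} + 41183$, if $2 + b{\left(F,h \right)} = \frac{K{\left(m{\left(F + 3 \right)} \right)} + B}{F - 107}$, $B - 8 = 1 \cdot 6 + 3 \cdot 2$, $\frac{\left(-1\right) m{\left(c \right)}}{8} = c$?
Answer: $\frac{12104255}{294} \approx 41171.0$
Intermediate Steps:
$m{\left(c \right)} = - 8 c$
$K{\left(D \right)} = -5 + 2 D$
$B = 20$ ($B = 8 + \left(1 \cdot 6 + 3 \cdot 2\right) = 8 + \left(6 + 6\right) = 8 + 12 = 20$)
$b{\left(F,h \right)} = -2 + \frac{-33 - 16 F}{-107 + F}$ ($b{\left(F,h \right)} = -2 + \frac{\left(-5 + 2 \left(- 8 \left(F + 3\right)\right)\right) + 20}{F - 107} = -2 + \frac{\left(-5 + 2 \left(- 8 \left(3 + F\right)\right)\right) + 20}{-107 + F} = -2 + \frac{\left(-5 + 2 \left(-24 - 8 F\right)\right) + 20}{-107 + F} = -2 + \frac{\left(-5 - \left(48 + 16 F\right)\right) + 20}{-107 + F} = -2 + \frac{\left(-53 - 16 F\right) + 20}{-107 + F} = -2 + \frac{-33 - 16 F}{-107 + F}$)
$b{\left(-187,-188 \right)} + 41183 = \frac{181 - -3366}{-107 - 187} + 41183 = \frac{181 + 3366}{-294} + 41183 = \left(- \frac{1}{294}\right) 3547 + 41183 = - \frac{3547}{294} + 41183 = \frac{12104255}{294}$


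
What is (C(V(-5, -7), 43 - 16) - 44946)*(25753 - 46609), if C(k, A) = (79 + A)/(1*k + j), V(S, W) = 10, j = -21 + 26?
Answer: 4686231968/5 ≈ 9.3725e+8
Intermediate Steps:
j = 5
C(k, A) = (79 + A)/(5 + k) (C(k, A) = (79 + A)/(1*k + 5) = (79 + A)/(k + 5) = (79 + A)/(5 + k))
(C(V(-5, -7), 43 - 16) - 44946)*(25753 - 46609) = ((79 + (43 - 16))/(5 + 10) - 44946)*(25753 - 46609) = ((79 + 27)/15 - 44946)*(-20856) = ((1/15)*106 - 44946)*(-20856) = (106/15 - 44946)*(-20856) = -674084/15*(-20856) = 4686231968/5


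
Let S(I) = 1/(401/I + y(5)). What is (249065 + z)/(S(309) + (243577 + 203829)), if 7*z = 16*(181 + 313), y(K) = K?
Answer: 486877802/870652385 ≈ 0.55921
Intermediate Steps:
S(I) = 1/(5 + 401/I) (S(I) = 1/(401/I + 5) = 1/(5 + 401/I))
z = 7904/7 (z = (16*(181 + 313))/7 = (16*494)/7 = (⅐)*7904 = 7904/7 ≈ 1129.1)
(249065 + z)/(S(309) + (243577 + 203829)) = (249065 + 7904/7)/(309/(401 + 5*309) + (243577 + 203829)) = 1751359/(7*(309/(401 + 1545) + 447406)) = 1751359/(7*(309/1946 + 447406)) = 1751359/(7*(870652385/1946)) = (1751359/7)*(1946/870652385) = 486877802/870652385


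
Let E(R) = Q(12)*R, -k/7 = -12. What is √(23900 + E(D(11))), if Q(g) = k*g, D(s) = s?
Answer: 2*√8747 ≈ 187.05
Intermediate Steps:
k = 84 (k = -7*(-12) = 84)
Q(g) = 84*g
E(R) = 1008*R (E(R) = (84*12)*R = 1008*R)
√(23900 + E(D(11))) = √(23900 + 1008*11) = √(23900 + 11088) = √34988 = 2*√8747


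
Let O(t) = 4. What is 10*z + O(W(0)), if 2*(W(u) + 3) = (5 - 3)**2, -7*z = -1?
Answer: 38/7 ≈ 5.4286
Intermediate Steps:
z = 1/7 (z = -1/7*(-1) = 1/7 ≈ 0.14286)
W(u) = -1 (W(u) = -3 + (5 - 3)**2/2 = -3 + (1/2)*2**2 = -3 + (1/2)*4 = -3 + 2 = -1)
10*z + O(W(0)) = 10*(1/7) + 4 = 10/7 + 4 = 38/7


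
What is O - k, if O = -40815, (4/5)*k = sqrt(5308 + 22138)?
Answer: -40815 - 5*sqrt(27446)/4 ≈ -41022.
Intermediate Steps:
k = 5*sqrt(27446)/4 (k = 5*sqrt(5308 + 22138)/4 = 5*sqrt(27446)/4 ≈ 207.09)
O - k = -40815 - 5*sqrt(27446)/4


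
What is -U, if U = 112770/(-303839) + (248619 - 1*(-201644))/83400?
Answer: -127402441657/25340172600 ≈ -5.0277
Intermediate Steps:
U = 127402441657/25340172600 (U = 112770*(-1/303839) + (248619 + 201644)*(1/83400) = -112770/303839 + 450263*(1/83400) = -112770/303839 + 450263/83400 = 127402441657/25340172600 ≈ 5.0277)
-U = -1*127402441657/25340172600 = -127402441657/25340172600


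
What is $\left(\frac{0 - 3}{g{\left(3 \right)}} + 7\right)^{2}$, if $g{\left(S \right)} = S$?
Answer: $36$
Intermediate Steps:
$\left(\frac{0 - 3}{g{\left(3 \right)}} + 7\right)^{2} = \left(\frac{0 - 3}{3} + 7\right)^{2} = \left(\left(-3\right) \frac{1}{3} + 7\right)^{2} = \left(-1 + 7\right)^{2} = 6^{2} = 36$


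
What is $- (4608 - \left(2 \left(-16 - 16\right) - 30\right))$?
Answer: $-4702$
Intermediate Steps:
$- (4608 - \left(2 \left(-16 - 16\right) - 30\right)) = - (4608 - \left(2 \left(-32\right) - 30\right)) = - (4608 - \left(-64 - 30\right)) = - (4608 - -94) = - (4608 + 94) = \left(-1\right) 4702 = -4702$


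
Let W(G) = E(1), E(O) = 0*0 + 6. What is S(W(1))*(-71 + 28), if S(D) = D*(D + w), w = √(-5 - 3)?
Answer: -1548 - 516*I*√2 ≈ -1548.0 - 729.73*I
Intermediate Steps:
E(O) = 6 (E(O) = 0 + 6 = 6)
w = 2*I*√2 (w = √(-8) = 2*I*√2 ≈ 2.8284*I)
W(G) = 6
S(D) = D*(D + 2*I*√2)
S(W(1))*(-71 + 28) = (6*(6 + 2*I*√2))*(-71 + 28) = (36 + 12*I*√2)*(-43) = -1548 - 516*I*√2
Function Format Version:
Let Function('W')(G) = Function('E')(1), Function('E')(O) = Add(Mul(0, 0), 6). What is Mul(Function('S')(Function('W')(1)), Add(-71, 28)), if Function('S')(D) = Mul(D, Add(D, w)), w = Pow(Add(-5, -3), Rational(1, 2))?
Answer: Add(-1548, Mul(-516, I, Pow(2, Rational(1, 2)))) ≈ Add(-1548.0, Mul(-729.73, I))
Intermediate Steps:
Function('E')(O) = 6 (Function('E')(O) = Add(0, 6) = 6)
w = Mul(2, I, Pow(2, Rational(1, 2))) (w = Pow(-8, Rational(1, 2)) = Mul(2, I, Pow(2, Rational(1, 2))) ≈ Mul(2.8284, I))
Function('W')(G) = 6
Function('S')(D) = Mul(D, Add(D, Mul(2, I, Pow(2, Rational(1, 2)))))
Mul(Function('S')(Function('W')(1)), Add(-71, 28)) = Mul(Mul(6, Add(6, Mul(2, I, Pow(2, Rational(1, 2))))), Add(-71, 28)) = Mul(Add(36, Mul(12, I, Pow(2, Rational(1, 2)))), -43) = Add(-1548, Mul(-516, I, Pow(2, Rational(1, 2))))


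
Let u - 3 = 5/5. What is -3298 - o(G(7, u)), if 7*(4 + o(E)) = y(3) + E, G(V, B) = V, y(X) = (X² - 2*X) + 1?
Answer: -23069/7 ≈ -3295.6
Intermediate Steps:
u = 4 (u = 3 + 5/5 = 3 + 5*(⅕) = 3 + 1 = 4)
y(X) = 1 + X² - 2*X
o(E) = -24/7 + E/7 (o(E) = -4 + ((1 + 3² - 2*3) + E)/7 = -4 + ((1 + 9 - 6) + E)/7 = -4 + (4 + E)/7 = -4 + (4/7 + E/7) = -24/7 + E/7)
-3298 - o(G(7, u)) = -3298 - (-24/7 + (⅐)*7) = -3298 - (-24/7 + 1) = -3298 - 1*(-17/7) = -3298 + 17/7 = -23069/7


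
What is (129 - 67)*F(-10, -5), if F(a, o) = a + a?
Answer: -1240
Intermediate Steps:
F(a, o) = 2*a
(129 - 67)*F(-10, -5) = (129 - 67)*(2*(-10)) = 62*(-20) = -1240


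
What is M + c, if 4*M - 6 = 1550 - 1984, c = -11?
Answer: -118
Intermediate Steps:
M = -107 (M = 3/2 + (1550 - 1984)/4 = 3/2 + (¼)*(-434) = 3/2 - 217/2 = -107)
M + c = -107 - 11 = -118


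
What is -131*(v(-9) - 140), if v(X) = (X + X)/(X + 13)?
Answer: 37859/2 ≈ 18930.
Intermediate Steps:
v(X) = 2*X/(13 + X) (v(X) = (2*X)/(13 + X) = 2*X/(13 + X))
-131*(v(-9) - 140) = -131*(2*(-9)/(13 - 9) - 140) = -131*(2*(-9)/4 - 140) = -131*(2*(-9)*(1/4) - 140) = -131*(-9/2 - 140) = -131*(-289/2) = 37859/2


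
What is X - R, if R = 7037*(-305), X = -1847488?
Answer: 298797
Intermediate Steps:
R = -2146285
X - R = -1847488 - 1*(-2146285) = -1847488 + 2146285 = 298797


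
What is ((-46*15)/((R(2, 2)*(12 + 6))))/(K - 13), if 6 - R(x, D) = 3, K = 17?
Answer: -115/36 ≈ -3.1944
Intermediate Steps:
R(x, D) = 3 (R(x, D) = 6 - 1*3 = 6 - 3 = 3)
((-46*15)/((R(2, 2)*(12 + 6))))/(K - 13) = ((-46*15)/((3*(12 + 6))))/(17 - 13) = (-690/(3*18))/4 = (-690/54)/4 = (-690*1/54)/4 = (1/4)*(-115/9) = -115/36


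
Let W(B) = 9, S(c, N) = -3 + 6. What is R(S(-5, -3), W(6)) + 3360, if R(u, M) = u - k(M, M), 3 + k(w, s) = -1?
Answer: 3367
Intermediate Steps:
S(c, N) = 3
k(w, s) = -4 (k(w, s) = -3 - 1 = -4)
R(u, M) = 4 + u (R(u, M) = u - 1*(-4) = u + 4 = 4 + u)
R(S(-5, -3), W(6)) + 3360 = (4 + 3) + 3360 = 7 + 3360 = 3367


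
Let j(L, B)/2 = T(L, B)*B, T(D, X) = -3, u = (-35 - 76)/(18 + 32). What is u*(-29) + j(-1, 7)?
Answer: 1119/50 ≈ 22.380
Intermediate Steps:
u = -111/50 ≈ -2.2200
j(L, B) = -6*B (j(L, B) = 2*(-3*B) = -6*B)
u*(-29) + j(-1, 7) = -111/50*(-29) - 6*7 = 3219/50 - 42 = 1119/50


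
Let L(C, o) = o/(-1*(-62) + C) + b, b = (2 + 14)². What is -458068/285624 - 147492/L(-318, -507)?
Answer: -2703707366743/4715866458 ≈ -573.32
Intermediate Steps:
b = 256 (b = 16² = 256)
L(C, o) = 256 + o/(62 + C) (L(C, o) = o/(-1*(-62) + C) + 256 = o/(62 + C) + 256 = 256 + o/(62 + C))
-458068/285624 - 147492/L(-318, -507) = -458068/285624 - 147492*(62 - 318)/(15872 - 507 + 256*(-318)) = -458068*1/285624 - 147492*(-256/(15872 - 507 - 81408)) = -114517/71406 - 147492/((-1/256*(-66043))) = -114517/71406 - 147492/66043/256 = -114517/71406 - 147492*256/66043 = -114517/71406 - 37757952/66043 = -2703707366743/4715866458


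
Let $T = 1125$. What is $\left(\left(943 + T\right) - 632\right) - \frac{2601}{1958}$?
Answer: $\frac{2809087}{1958} \approx 1434.7$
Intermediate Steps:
$\left(\left(943 + T\right) - 632\right) - \frac{2601}{1958} = \left(\left(943 + 1125\right) - 632\right) - \frac{2601}{1958} = \left(2068 - 632\right) - \frac{2601}{1958} = 1436 - \frac{2601}{1958} = \frac{2809087}{1958}$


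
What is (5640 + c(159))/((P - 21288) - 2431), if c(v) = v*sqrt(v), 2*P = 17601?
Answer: -11280/29837 - 318*sqrt(159)/29837 ≈ -0.51245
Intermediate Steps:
P = 17601/2 (P = (1/2)*17601 = 17601/2 ≈ 8800.5)
c(v) = v**(3/2)
(5640 + c(159))/((P - 21288) - 2431) = (5640 + 159**(3/2))/((17601/2 - 21288) - 2431) = (5640 + 159*sqrt(159))/(-24975/2 - 2431) = (5640 + 159*sqrt(159))/(-29837/2) = (5640 + 159*sqrt(159))*(-2/29837) = -11280/29837 - 318*sqrt(159)/29837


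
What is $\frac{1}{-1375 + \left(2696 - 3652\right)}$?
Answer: $- \frac{1}{2331} \approx -0.000429$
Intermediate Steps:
$\frac{1}{-1375 + \left(2696 - 3652\right)} = \frac{1}{-1375 - 956} = \frac{1}{-2331} = - \frac{1}{2331}$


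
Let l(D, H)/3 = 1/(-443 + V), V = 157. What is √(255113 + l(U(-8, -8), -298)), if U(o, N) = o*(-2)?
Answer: √20867222090/286 ≈ 505.09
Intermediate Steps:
U(o, N) = -2*o
l(D, H) = -3/286 (l(D, H) = 3/(-443 + 157) = 3/(-286) = 3*(-1/286) = -3/286)
√(255113 + l(U(-8, -8), -298)) = √(255113 - 3/286) = √(72962315/286) = √20867222090/286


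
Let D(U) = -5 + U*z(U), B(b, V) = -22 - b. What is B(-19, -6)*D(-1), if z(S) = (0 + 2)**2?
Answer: 27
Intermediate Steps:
z(S) = 4 (z(S) = 2**2 = 4)
D(U) = -5 + 4*U (D(U) = -5 + U*4 = -5 + 4*U)
B(-19, -6)*D(-1) = (-22 - 1*(-19))*(-5 + 4*(-1)) = (-22 + 19)*(-5 - 4) = -3*(-9) = 27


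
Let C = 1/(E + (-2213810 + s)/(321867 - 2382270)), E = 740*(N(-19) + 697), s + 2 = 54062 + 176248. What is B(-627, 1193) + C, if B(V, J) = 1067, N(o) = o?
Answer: 1103008452958757/1033747376662 ≈ 1067.0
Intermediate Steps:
s = 230308 (s = -2 + (54062 + 176248) = -2 + 230310 = 230308)
E = 501720 (E = 740*(-19 + 697) = 740*678 = 501720)
C = 2060403/1033747376662 (C = 1/(501720 + (-2213810 + 230308)/(321867 - 2382270)) = 1/(501720 - 1983502/(-2060403)) = 1/(501720 - 1983502*(-1/2060403)) = 1/(501720 + 1983502/2060403) = 1/(1033747376662/2060403) = 2060403/1033747376662 ≈ 1.9931e-6)
B(-627, 1193) + C = 1067 + 2060403/1033747376662 = 1103008452958757/1033747376662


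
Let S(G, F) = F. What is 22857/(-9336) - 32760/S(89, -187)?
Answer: 100524367/581944 ≈ 172.74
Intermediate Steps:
22857/(-9336) - 32760/S(89, -187) = 22857/(-9336) - 32760/(-187) = 22857*(-1/9336) - 32760*(-1/187) = -7619/3112 + 32760/187 = 100524367/581944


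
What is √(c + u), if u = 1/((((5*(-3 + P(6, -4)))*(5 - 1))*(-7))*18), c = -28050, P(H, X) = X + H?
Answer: I*√4948019930/420 ≈ 167.48*I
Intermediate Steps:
P(H, X) = H + X
u = 1/2520 (u = 1/((((5*(-3 + (6 - 4)))*(5 - 1))*(-7))*18) = 1/((((5*(-3 + 2))*4)*(-7))*18) = 1/((((5*(-1))*4)*(-7))*18) = 1/((-5*4*(-7))*18) = 1/(-20*(-7)*18) = 1/(140*18) = 1/2520 ≈ 0.00039683)
√(c + u) = √(-28050 + 1/2520) = √(-70685999/2520) = I*√4948019930/420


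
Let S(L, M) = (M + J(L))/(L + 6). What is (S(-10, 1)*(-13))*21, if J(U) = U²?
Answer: 27573/4 ≈ 6893.3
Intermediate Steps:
S(L, M) = (M + L²)/(6 + L) (S(L, M) = (M + L²)/(L + 6) = (M + L²)/(6 + L))
(S(-10, 1)*(-13))*21 = (((1 + (-10)²)/(6 - 10))*(-13))*21 = (((1 + 100)/(-4))*(-13))*21 = (-¼*101*(-13))*21 = -101/4*(-13)*21 = (1313/4)*21 = 27573/4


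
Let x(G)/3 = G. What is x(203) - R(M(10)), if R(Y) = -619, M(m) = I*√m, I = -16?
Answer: 1228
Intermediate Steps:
M(m) = -16*√m
x(G) = 3*G
x(203) - R(M(10)) = 3*203 - 1*(-619) = 609 + 619 = 1228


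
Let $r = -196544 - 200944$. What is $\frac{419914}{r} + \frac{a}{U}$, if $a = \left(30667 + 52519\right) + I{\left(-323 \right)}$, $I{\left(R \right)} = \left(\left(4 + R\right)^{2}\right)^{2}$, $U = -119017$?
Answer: $- \frac{2058095487162677}{23653914648} \approx -87009.0$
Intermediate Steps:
$r = -397488$
$I{\left(R \right)} = \left(4 + R\right)^{4}$
$a = 10355384307$ ($a = \left(30667 + 52519\right) + \left(4 - 323\right)^{4} = 83186 + \left(-319\right)^{4} = 83186 + 10355301121 = 10355384307$)
$\frac{419914}{r} + \frac{a}{U} = \frac{419914}{-397488} + \frac{10355384307}{-119017} = 419914 \left(- \frac{1}{397488}\right) + 10355384307 \left(- \frac{1}{119017}\right) = - \frac{209957}{198744} - \frac{10355384307}{119017} = - \frac{2058095487162677}{23653914648}$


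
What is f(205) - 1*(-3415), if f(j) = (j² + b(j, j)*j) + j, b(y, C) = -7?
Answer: 44210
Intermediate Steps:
f(j) = j² - 6*j (f(j) = (j² - 7*j) + j = j² - 6*j)
f(205) - 1*(-3415) = 205*(-6 + 205) - 1*(-3415) = 205*199 + 3415 = 40795 + 3415 = 44210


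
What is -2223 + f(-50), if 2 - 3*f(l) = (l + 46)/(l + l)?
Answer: -166676/75 ≈ -2222.3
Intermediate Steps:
f(l) = ⅔ - (46 + l)/(6*l) (f(l) = ⅔ - (l + 46)/(3*(l + l)) = ⅔ - (46 + l)/(3*(2*l)) = ⅔ - (46 + l)*1/(2*l)/3 = ⅔ - (46 + l)/(6*l))
-2223 + f(-50) = -2223 + (⅙)*(-46 + 3*(-50))/(-50) = -2223 + (⅙)*(-1/50)*(-46 - 150) = -2223 + (⅙)*(-1/50)*(-196) = -2223 + 49/75 = -166676/75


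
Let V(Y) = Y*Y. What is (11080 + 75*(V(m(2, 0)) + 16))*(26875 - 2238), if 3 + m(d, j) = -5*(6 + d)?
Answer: 3719078335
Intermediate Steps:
m(d, j) = -33 - 5*d (m(d, j) = -3 - 5*(6 + d) = -3 + (-30 - 5*d) = -33 - 5*d)
V(Y) = Y²
(11080 + 75*(V(m(2, 0)) + 16))*(26875 - 2238) = (11080 + 75*((-33 - 5*2)² + 16))*(26875 - 2238) = (11080 + 75*((-33 - 10)² + 16))*24637 = (11080 + 75*((-43)² + 16))*24637 = (11080 + 75*(1849 + 16))*24637 = (11080 + 75*1865)*24637 = (11080 + 139875)*24637 = 150955*24637 = 3719078335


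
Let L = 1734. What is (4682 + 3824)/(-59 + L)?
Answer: 8506/1675 ≈ 5.0782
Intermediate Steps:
(4682 + 3824)/(-59 + L) = (4682 + 3824)/(-59 + 1734) = 8506/1675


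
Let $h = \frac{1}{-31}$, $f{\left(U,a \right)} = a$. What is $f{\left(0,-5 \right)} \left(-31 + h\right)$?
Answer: $\frac{4810}{31} \approx 155.16$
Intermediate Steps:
$h = - \frac{1}{31} \approx -0.032258$
$f{\left(0,-5 \right)} \left(-31 + h\right) = - 5 \left(-31 - \frac{1}{31}\right) = \left(-5\right) \left(- \frac{962}{31}\right) = \frac{4810}{31}$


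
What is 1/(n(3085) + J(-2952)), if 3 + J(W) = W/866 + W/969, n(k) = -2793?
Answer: -139859/391948584 ≈ -0.00035683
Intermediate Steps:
J(W) = -3 + 1835*W/839154 (J(W) = -3 + (W/866 + W/969) = -3 + 1835*W/839154)
1/(n(3085) + J(-2952)) = 1/(-2793 + (-3 + (1835/839154)*(-2952))) = 1/(-2793 + (-3 - 902820/139859)) = 1/(-2793 - 1322397/139859) = 1/(-391948584/139859) = -139859/391948584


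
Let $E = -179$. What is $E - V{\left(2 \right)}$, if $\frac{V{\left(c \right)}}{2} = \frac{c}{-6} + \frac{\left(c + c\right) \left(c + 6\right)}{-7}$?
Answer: $- \frac{3553}{21} \approx -169.19$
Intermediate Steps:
$V{\left(c \right)} = - \frac{c}{3} - \frac{4 c \left(6 + c\right)}{7}$ ($V{\left(c \right)} = 2 \left(\frac{c}{-6} + \frac{\left(c + c\right) \left(c + 6\right)}{-7}\right) = 2 \left(c \left(- \frac{1}{6}\right) + 2 c \left(6 + c\right) \left(- \frac{1}{7}\right)\right) = 2 \left(- \frac{c}{6} + 2 c \left(6 + c\right) \left(- \frac{1}{7}\right)\right) = 2 \left(- \frac{c}{6} - \frac{2 c \left(6 + c\right)}{7}\right) = - \frac{c}{3} - \frac{4 c \left(6 + c\right)}{7}$)
$E - V{\left(2 \right)} = -179 - \left(- \frac{1}{21}\right) 2 \left(79 + 12 \cdot 2\right) = -179 - \left(- \frac{1}{21}\right) 2 \left(79 + 24\right) = -179 - \left(- \frac{1}{21}\right) 2 \cdot 103 = -179 - - \frac{206}{21} = -179 + \frac{206}{21} = - \frac{3553}{21}$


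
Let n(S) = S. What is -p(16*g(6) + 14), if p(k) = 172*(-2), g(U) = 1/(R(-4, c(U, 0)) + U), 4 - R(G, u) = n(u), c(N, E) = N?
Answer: 344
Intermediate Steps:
R(G, u) = 4 - u
g(U) = ¼ (g(U) = 1/((4 - U) + U) = 1/4 = ¼)
p(k) = -344
-p(16*g(6) + 14) = -1*(-344) = 344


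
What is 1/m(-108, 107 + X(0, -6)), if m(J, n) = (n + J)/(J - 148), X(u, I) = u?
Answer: 256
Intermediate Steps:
m(J, n) = (J + n)/(-148 + J)
1/m(-108, 107 + X(0, -6)) = 1/((-108 + (107 + 0))/(-148 - 108)) = 1/((-108 + 107)/(-256)) = 1/(-1/256*(-1)) = 1/(1/256) = 256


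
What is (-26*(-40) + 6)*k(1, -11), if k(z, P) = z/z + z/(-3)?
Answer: 2092/3 ≈ 697.33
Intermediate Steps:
k(z, P) = 1 - z/3 (k(z, P) = 1 + z*(-⅓) = 1 - z/3)
(-26*(-40) + 6)*k(1, -11) = (-26*(-40) + 6)*(1 - ⅓*1) = (1040 + 6)*(1 - ⅓) = 1046*(⅔) = 2092/3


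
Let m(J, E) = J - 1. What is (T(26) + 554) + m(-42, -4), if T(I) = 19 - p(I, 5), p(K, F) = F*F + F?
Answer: 500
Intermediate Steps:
p(K, F) = F + F**2 (p(K, F) = F**2 + F = F + F**2)
T(I) = -11 (T(I) = 19 - 5*(1 + 5) = 19 - 5*6 = 19 - 1*30 = 19 - 30 = -11)
m(J, E) = -1 + J
(T(26) + 554) + m(-42, -4) = (-11 + 554) + (-1 - 42) = 543 - 43 = 500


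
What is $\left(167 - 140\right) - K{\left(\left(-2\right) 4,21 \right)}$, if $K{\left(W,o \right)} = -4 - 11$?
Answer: $42$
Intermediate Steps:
$K{\left(W,o \right)} = -15$
$\left(167 - 140\right) - K{\left(\left(-2\right) 4,21 \right)} = \left(167 - 140\right) - -15 = \left(167 - 140\right) + 15 = 27 + 15 = 42$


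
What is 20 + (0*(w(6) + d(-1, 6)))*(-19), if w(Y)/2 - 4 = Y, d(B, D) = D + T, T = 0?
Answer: 20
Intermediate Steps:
d(B, D) = D (d(B, D) = D + 0 = D)
w(Y) = 8 + 2*Y
20 + (0*(w(6) + d(-1, 6)))*(-19) = 20 + (0*((8 + 2*6) + 6))*(-19) = 20 + (0*((8 + 12) + 6))*(-19) = 20 + (0*(20 + 6))*(-19) = 20 + (0*26)*(-19) = 20 + 0*(-19) = 20 + 0 = 20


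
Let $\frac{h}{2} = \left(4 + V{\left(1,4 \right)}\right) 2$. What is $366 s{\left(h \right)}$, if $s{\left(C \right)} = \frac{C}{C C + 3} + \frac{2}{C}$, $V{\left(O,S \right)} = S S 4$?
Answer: $\frac{20309157}{5031116} \approx 4.0367$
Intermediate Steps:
$V{\left(O,S \right)} = 4 S^{2}$ ($V{\left(O,S \right)} = S^{2} \cdot 4 = 4 S^{2}$)
$h = 272$ ($h = 2 \left(4 + 4 \cdot 4^{2}\right) 2 = 2 \left(4 + 4 \cdot 16\right) 2 = 2 \left(4 + 64\right) 2 = 2 \cdot 68 \cdot 2 = 2 \cdot 136 = 272$)
$s{\left(C \right)} = \frac{2}{C} + \frac{C}{3 + C^{2}}$ ($s{\left(C \right)} = \frac{C}{C^{2} + 3} + \frac{2}{C} = \frac{C}{3 + C^{2}} + \frac{2}{C} = \frac{2}{C} + \frac{C}{3 + C^{2}}$)
$366 s{\left(h \right)} = 366 \frac{3 \left(2 + 272^{2}\right)}{272 \left(3 + 272^{2}\right)} = 366 \cdot 3 \cdot \frac{1}{272} \frac{1}{3 + 73984} \left(2 + 73984\right) = 366 \cdot 3 \cdot \frac{1}{272} \cdot \frac{1}{73987} \cdot 73986 = 366 \cdot \frac{110979}{10062232} = \frac{20309157}{5031116}$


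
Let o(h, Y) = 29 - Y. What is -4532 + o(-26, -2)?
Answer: -4501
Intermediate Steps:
-4532 + o(-26, -2) = -4532 + (29 - 1*(-2)) = -4532 + (29 + 2) = -4532 + 31 = -4501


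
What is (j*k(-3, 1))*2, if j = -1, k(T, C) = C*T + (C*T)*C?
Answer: 12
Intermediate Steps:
k(T, C) = C*T + T*C²
(j*k(-3, 1))*2 = -(-3)*(1 + 1)*2 = -(-3)*2*2 = -1*(-6)*2 = 6*2 = 12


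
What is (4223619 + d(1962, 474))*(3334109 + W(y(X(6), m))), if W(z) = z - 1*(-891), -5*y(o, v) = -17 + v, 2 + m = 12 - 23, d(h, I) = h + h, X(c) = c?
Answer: 14098881270258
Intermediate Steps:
d(h, I) = 2*h
m = -13 (m = -2 + (12 - 23) = -2 - 11 = -13)
y(o, v) = 17/5 - v/5 (y(o, v) = -(-17 + v)/5 = 17/5 - v/5)
W(z) = 891 + z (W(z) = z + 891 = 891 + z)
(4223619 + d(1962, 474))*(3334109 + W(y(X(6), m))) = (4223619 + 2*1962)*(3334109 + (891 + (17/5 - ⅕*(-13)))) = (4223619 + 3924)*(3334109 + (891 + (17/5 + 13/5))) = 4227543*(3334109 + (891 + 6)) = 4227543*(3334109 + 897) = 4227543*3335006 = 14098881270258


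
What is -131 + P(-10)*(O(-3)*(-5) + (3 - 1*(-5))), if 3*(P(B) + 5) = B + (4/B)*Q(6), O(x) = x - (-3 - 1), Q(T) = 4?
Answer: -788/5 ≈ -157.60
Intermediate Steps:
O(x) = 4 + x (O(x) = x - 1*(-4) = x + 4 = 4 + x)
P(B) = -5 + B/3 + 16/(3*B) (P(B) = -5 + (B + (4/B)*4)/3 = -5 + (B + 16/B)/3 = -5 + (B/3 + 16/(3*B)) = -5 + B/3 + 16/(3*B))
-131 + P(-10)*(O(-3)*(-5) + (3 - 1*(-5))) = -131 + ((⅓)*(16 - 10*(-15 - 10))/(-10))*((4 - 3)*(-5) + (3 - 1*(-5))) = -131 + ((⅓)*(-⅒)*(16 - 10*(-25)))*(1*(-5) + (3 + 5)) = -131 + ((⅓)*(-⅒)*(16 + 250))*(-5 + 8) = -131 + ((⅓)*(-⅒)*266)*3 = -131 - 133/15*3 = -131 - 133/5 = -788/5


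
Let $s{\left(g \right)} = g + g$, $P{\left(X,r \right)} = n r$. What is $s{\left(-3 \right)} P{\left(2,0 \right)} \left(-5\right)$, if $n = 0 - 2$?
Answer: $0$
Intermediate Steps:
$n = -2$ ($n = 0 - 2 = -2$)
$P{\left(X,r \right)} = - 2 r$
$s{\left(g \right)} = 2 g$
$s{\left(-3 \right)} P{\left(2,0 \right)} \left(-5\right) = 2 \left(-3\right) \left(\left(-2\right) 0\right) \left(-5\right) = \left(-6\right) 0 \left(-5\right) = 0 \left(-5\right) = 0$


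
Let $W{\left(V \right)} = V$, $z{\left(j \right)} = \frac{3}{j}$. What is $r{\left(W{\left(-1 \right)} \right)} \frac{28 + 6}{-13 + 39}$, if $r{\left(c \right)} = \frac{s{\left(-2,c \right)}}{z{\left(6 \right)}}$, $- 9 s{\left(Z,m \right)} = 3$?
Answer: $- \frac{34}{39} \approx -0.87179$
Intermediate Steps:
$s{\left(Z,m \right)} = - \frac{1}{3}$ ($s{\left(Z,m \right)} = \left(- \frac{1}{9}\right) 3 = - \frac{1}{3}$)
$r{\left(c \right)} = - \frac{2}{3}$ ($r{\left(c \right)} = - \frac{1}{3 \cdot \frac{3}{6}} = - \frac{1}{3 \cdot 3 \cdot \frac{1}{6}} = - \frac{\frac{1}{\frac{1}{2}}}{3} = \left(- \frac{1}{3}\right) 2 = - \frac{2}{3}$)
$r{\left(W{\left(-1 \right)} \right)} \frac{28 + 6}{-13 + 39} = - \frac{2 \frac{28 + 6}{-13 + 39}}{3} = - \frac{2 \cdot \frac{34}{26}}{3} = - \frac{2 \cdot 34 \cdot \frac{1}{26}}{3} = \left(- \frac{2}{3}\right) \frac{17}{13} = - \frac{34}{39}$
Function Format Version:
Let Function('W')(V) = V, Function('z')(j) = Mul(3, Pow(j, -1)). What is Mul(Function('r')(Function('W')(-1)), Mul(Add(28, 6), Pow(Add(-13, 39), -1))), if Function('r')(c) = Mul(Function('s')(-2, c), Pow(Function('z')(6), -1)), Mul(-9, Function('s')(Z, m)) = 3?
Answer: Rational(-34, 39) ≈ -0.87179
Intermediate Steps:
Function('s')(Z, m) = Rational(-1, 3) (Function('s')(Z, m) = Mul(Rational(-1, 9), 3) = Rational(-1, 3))
Function('r')(c) = Rational(-2, 3) (Function('r')(c) = Mul(Rational(-1, 3), Pow(Mul(3, Pow(6, -1)), -1)) = Mul(Rational(-1, 3), Pow(Mul(3, Rational(1, 6)), -1)) = Mul(Rational(-1, 3), Pow(Rational(1, 2), -1)) = Mul(Rational(-1, 3), 2) = Rational(-2, 3))
Mul(Function('r')(Function('W')(-1)), Mul(Add(28, 6), Pow(Add(-13, 39), -1))) = Mul(Rational(-2, 3), Mul(Add(28, 6), Pow(Add(-13, 39), -1))) = Mul(Rational(-2, 3), Mul(34, Pow(26, -1))) = Mul(Rational(-2, 3), Mul(34, Rational(1, 26))) = Mul(Rational(-2, 3), Rational(17, 13)) = Rational(-34, 39)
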